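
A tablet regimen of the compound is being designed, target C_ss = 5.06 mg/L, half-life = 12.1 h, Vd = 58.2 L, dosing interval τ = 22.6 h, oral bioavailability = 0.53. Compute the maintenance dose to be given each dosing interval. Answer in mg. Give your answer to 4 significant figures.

719.4 mg

k = ln2 / t½ = 0.693147 / 12.1 = 0.05728 h⁻¹
CL = k × Vd = 0.05728 × 58.2 = 3.334 L/h
At steady state, F × (Dose/τ) = Css × CL.
Dose = Css × CL × τ / F = 5.06 × 3.334 × 22.6 / 0.53 = 719.4 mg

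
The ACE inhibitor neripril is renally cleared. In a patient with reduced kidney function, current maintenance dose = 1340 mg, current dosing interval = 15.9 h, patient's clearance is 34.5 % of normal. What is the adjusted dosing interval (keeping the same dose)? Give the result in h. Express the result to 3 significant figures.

46.1 h

To keep the same average steady-state level, dosing rate must scale with clearance.
CL ratio = 34.5 / 100 = 0.3450
New interval (same dose) = 15.9 / 0.3450 = 46.09 h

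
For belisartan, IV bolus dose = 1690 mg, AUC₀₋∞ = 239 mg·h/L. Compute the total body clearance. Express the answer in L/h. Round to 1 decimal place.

7.1 L/h

CL = Dose / AUC = 1690 / 239 = 7.071 L/h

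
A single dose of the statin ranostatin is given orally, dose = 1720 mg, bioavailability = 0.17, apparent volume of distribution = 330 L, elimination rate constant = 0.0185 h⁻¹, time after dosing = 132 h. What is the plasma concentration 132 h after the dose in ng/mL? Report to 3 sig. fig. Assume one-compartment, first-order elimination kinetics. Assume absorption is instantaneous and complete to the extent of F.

77.1 ng/mL

Amount reaching circulation = F × Dose = 0.17 × 1720 = 292.4 mg
C₀ = F·Dose / Vd = 292.4 / 330 = 0.8861 mg/L
C = C₀ · e^(−k·t) = 0.8861 × e^(−0.01850 × 132)
  = 0.8861 × 0.08699 = 0.07708 mg/L
Convert: 0.07708 mg/L × 1000 = 77.08 ng/mL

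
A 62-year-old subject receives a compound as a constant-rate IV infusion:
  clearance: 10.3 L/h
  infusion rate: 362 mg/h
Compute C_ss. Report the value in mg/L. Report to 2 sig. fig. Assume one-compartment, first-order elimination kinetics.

At steady state Css = R₀ / CL = 362 / 10.30 = 35.15 mg/L

35 mg/L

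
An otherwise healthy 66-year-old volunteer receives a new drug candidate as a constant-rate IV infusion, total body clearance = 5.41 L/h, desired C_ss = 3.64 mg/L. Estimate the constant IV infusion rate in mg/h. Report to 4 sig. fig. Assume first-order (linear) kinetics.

19.69 mg/h

At steady state, infusion rate R₀ = Css × CL = 3.64 × 5.410 = 19.69 mg/h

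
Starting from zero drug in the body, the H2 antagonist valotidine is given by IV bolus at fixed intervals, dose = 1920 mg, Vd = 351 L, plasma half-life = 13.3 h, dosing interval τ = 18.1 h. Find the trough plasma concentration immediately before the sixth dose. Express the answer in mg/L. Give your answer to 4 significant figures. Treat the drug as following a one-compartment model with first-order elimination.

3.456 mg/L

C₀ per dose = Dose / Vd = 1920 / 351 = 5.470 mg/L
k = ln2 / t½ = 0.693147 / 13.3 = 0.05212 h⁻¹
Fraction remaining after one interval: r = e^(−kτ) = e^(−0.05212 × 18.1) = 0.3893
Before dose 6, 5 doses have been given (aged 1τ, 2τ, 3τ, 4τ, 5τ).
C_trough = C₀ × (r + r² + … + r^5) = C₀ × r(1−r^5)/(1−r)
        = 5.470 × 0.3893 × (1 − 0.008942) / (1 − 0.3893) = 3.456 mg/L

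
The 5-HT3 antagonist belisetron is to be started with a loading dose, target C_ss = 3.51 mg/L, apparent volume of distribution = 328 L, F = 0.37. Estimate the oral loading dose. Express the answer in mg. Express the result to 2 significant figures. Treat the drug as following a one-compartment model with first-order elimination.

3100 mg

LD = Css × Vd / F = 3.51 × 328 / 0.37 = 3112 mg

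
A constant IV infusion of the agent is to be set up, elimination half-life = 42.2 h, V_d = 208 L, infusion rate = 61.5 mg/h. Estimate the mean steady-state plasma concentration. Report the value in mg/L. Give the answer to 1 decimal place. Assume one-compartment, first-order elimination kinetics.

k = ln2 / t½ = 0.693147 / 42.2 = 0.01643 h⁻¹
CL = k × Vd = 0.01643 × 208 = 3.417 L/h
At steady state Css = R₀ / CL = 61.5 / 3.417 = 18.00 mg/L

18.0 mg/L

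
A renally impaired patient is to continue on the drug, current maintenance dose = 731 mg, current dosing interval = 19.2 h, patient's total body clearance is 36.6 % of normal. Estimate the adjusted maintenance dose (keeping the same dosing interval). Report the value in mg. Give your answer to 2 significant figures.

270 mg

To keep the same average steady-state level, dosing rate must scale with clearance.
CL ratio = 36.6 / 100 = 0.3660
New dose (same interval) = 731 × 0.3660 = 267.5 mg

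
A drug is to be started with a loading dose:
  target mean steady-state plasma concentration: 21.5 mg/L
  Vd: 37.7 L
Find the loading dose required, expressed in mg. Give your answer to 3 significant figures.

811 mg

LD = Css × Vd = 21.5 × 37.7 = 810.6 mg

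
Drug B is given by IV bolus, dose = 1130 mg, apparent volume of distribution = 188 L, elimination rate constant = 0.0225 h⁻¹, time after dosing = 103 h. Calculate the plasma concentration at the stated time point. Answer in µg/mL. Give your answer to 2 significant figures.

C₀ = Dose / Vd = 1130 / 188 = 6.011 mg/L
C = C₀ · e^(−k·t) = 6.011 × e^(−0.02250 × 103)
  = 6.011 × 0.09852 = 0.5922 mg/L
(0.5922 mg/L = 0.5922 µg/mL)

0.59 µg/mL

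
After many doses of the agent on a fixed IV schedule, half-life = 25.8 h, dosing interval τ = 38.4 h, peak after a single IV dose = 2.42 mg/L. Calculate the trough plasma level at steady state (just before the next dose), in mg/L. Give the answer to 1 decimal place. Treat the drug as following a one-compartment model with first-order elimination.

k = ln2 / t½ = 0.693147 / 25.8 = 0.02687 h⁻¹
e^(−kτ) = e^(−0.02687 × 38.4) = 0.3564
Accumulation ratio R = 1 / (1 − e^(−kτ)) = 1 / (1 − 0.3564) = 1.554
Steady-state trough = C₀ × R × e^(−kτ) = 2.42 × 1.554 × 0.3564 = 1.340 mg/L

1.3 mg/L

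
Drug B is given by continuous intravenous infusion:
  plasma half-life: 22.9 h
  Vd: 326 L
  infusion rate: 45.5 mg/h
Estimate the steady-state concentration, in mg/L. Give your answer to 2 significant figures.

4.6 mg/L

k = ln2 / t½ = 0.693147 / 22.9 = 0.03027 h⁻¹
CL = k × Vd = 0.03027 × 326 = 9.868 L/h
At steady state Css = R₀ / CL = 45.5 / 9.868 = 4.611 mg/L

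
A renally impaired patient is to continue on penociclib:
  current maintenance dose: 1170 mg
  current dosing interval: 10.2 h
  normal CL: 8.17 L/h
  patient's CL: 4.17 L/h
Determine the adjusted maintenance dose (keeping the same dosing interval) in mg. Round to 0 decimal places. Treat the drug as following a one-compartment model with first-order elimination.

597 mg

To keep the same average steady-state level, dosing rate must scale with clearance.
CL ratio = 4.17 / 8.17 = 0.5104
New dose (same interval) = 1170 × 0.5104 = 597.2 mg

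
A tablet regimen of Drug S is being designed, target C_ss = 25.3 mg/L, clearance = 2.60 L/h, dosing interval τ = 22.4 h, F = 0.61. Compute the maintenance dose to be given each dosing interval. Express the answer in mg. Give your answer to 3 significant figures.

2420 mg

At steady state, F × (Dose/τ) = Css × CL.
Dose = Css × CL × τ / F = 25.3 × 2.600 × 22.4 / 0.61 = 2416 mg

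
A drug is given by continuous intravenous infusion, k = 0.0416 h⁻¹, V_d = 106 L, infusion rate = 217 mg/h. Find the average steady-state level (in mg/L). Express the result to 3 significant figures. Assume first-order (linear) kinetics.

CL = k × Vd = 0.04160 × 106 = 4.410 L/h
At steady state Css = R₀ / CL = 217 / 4.410 = 49.21 mg/L

49.2 mg/L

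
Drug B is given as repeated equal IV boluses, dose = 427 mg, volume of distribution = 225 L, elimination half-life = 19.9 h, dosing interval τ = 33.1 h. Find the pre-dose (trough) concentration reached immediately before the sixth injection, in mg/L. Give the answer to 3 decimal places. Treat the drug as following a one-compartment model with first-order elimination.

C₀ per dose = Dose / Vd = 427 / 225 = 1.898 mg/L
k = ln2 / t½ = 0.693147 / 19.9 = 0.03483 h⁻¹
Fraction remaining after one interval: r = e^(−kτ) = e^(−0.03483 × 33.1) = 0.3157
Before dose 6, 5 doses have been given (aged 1τ, 2τ, 3τ, 4τ, 5τ).
C_trough = C₀ × (r + r² + … + r^5) = C₀ × r(1−r^5)/(1−r)
        = 1.898 × 0.3157 × (1 − 0.003136) / (1 − 0.3157) = 0.8729 mg/L

0.873 mg/L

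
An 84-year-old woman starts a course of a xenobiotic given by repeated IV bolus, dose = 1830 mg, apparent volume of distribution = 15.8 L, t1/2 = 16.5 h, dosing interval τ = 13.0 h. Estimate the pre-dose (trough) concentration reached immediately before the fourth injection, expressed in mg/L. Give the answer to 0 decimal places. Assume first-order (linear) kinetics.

C₀ per dose = Dose / Vd = 1830 / 15.8 = 115.8 mg/L
k = ln2 / t½ = 0.693147 / 16.5 = 0.04201 h⁻¹
Fraction remaining after one interval: r = e^(−kτ) = e^(−0.04201 × 13.0) = 0.5792
Before dose 4, 3 doses have been given (aged 1τ, 2τ, 3τ).
C_trough = C₀ × (r + r² + … + r^3) = C₀ × r(1−r^3)/(1−r)
        = 115.8 × 0.5792 × (1 − 0.1943) / (1 − 0.5792) = 128.4 mg/L

128 mg/L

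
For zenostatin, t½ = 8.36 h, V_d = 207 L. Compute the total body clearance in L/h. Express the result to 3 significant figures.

k = ln2 / t½ = 0.693147 / 8.36 = 0.08291 h⁻¹
CL = k × Vd = 0.08291 × 207 = 17.16 L/h

17.2 L/h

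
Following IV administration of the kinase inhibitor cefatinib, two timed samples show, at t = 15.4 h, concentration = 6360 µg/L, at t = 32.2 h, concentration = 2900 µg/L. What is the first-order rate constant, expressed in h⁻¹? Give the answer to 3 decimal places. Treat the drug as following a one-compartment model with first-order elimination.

k = ln(C₁/C₂) / (t₂ − t₁) = ln(6360/2900) / (32.2 − 15.4)
  = 0.7853 / 16.80 = 0.04674 h⁻¹

0.047 h⁻¹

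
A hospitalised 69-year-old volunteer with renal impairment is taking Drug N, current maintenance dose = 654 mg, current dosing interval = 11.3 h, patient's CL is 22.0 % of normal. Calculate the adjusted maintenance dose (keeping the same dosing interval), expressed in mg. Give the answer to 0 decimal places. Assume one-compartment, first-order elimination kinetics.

144 mg

To keep the same average steady-state level, dosing rate must scale with clearance.
CL ratio = 22.0 / 100 = 0.2200
New dose (same interval) = 654 × 0.2200 = 143.9 mg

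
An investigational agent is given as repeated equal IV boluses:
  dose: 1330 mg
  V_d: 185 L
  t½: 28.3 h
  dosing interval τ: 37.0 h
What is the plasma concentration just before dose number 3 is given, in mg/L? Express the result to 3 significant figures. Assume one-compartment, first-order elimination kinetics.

4.08 mg/L

C₀ per dose = Dose / Vd = 1330 / 185 = 7.189 mg/L
k = ln2 / t½ = 0.693147 / 28.3 = 0.02449 h⁻¹
Fraction remaining after one interval: r = e^(−kτ) = e^(−0.02449 × 37.0) = 0.4041
Before dose 3, 2 doses have been given (aged 1τ, 2τ).
C_trough = C₀ × (r + r²) = 7.189 × (0.4041 + 0.1633) = 4.079 mg/L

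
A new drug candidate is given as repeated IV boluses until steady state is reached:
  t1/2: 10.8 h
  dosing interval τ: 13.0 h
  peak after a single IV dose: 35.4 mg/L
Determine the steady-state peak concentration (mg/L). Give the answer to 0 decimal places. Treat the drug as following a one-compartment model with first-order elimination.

63 mg/L

k = ln2 / t½ = 0.693147 / 10.8 = 0.06418 h⁻¹
e^(−kτ) = e^(−0.06418 × 13.0) = 0.4342
Accumulation ratio R = 1 / (1 − e^(−kτ)) = 1 / (1 − 0.4342) = 1.767
Steady-state peak = C₀ × R = 35.4 × 1.767 = 62.55 mg/L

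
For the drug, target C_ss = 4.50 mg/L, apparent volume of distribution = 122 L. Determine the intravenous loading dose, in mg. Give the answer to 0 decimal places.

LD = Css × Vd = 4.50 × 122 = 549.0 mg

549 mg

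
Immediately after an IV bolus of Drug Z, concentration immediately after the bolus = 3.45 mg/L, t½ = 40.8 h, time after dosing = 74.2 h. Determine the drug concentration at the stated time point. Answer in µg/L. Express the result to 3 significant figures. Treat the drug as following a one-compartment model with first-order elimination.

k = ln2 / t½ = 0.693147 / 40.8 = 0.01699 h⁻¹
C = C₀ · e^(−k·t) = 3.450 × e^(−0.01699 × 74.2)
  = 3.450 × 0.2835 = 0.9781 mg/L
Convert: 0.9781 mg/L × 1000 = 978.1 µg/L

978 µg/L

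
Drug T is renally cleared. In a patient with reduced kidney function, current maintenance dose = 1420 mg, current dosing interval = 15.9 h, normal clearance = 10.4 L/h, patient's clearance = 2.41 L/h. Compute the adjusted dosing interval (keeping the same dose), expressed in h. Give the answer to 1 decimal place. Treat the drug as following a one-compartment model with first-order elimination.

68.6 h

To keep the same average steady-state level, dosing rate must scale with clearance.
CL ratio = 2.41 / 10.4 = 0.2317
New interval (same dose) = 15.9 / 0.2317 = 68.62 h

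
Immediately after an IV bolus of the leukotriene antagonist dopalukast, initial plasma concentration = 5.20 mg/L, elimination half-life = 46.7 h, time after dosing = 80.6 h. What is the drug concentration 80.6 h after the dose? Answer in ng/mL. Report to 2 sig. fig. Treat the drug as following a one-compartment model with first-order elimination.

k = ln2 / t½ = 0.693147 / 46.7 = 0.01484 h⁻¹
C = C₀ · e^(−k·t) = 5.200 × e^(−0.01484 × 80.6)
  = 5.200 × 0.3024 = 1.572 mg/L
Convert: 1.572 mg/L × 1000 = 1572 ng/mL

1600 ng/mL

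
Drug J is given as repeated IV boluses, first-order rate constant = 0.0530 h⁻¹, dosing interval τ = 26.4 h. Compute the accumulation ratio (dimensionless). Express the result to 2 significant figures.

e^(−kτ) = e^(−0.05300 × 26.4) = 0.2468
Accumulation ratio R = 1 / (1 − e^(−kτ)) = 1 / (1 − 0.2468) = 1.328

1.3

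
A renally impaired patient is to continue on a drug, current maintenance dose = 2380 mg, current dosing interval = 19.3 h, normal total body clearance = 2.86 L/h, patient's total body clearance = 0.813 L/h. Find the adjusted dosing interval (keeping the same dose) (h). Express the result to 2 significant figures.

To keep the same average steady-state level, dosing rate must scale with clearance.
CL ratio = 0.813 / 2.86 = 0.2843
New interval (same dose) = 19.3 / 0.2843 = 67.89 h

68 h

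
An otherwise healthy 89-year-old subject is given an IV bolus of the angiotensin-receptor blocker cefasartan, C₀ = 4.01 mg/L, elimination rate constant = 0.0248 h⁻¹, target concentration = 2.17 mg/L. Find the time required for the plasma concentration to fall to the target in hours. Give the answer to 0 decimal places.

t = ln(C₀ / C) / k = ln(4.010 / 2.17) / 0.02480
  = ln(1.848) / 0.02480 = 0.6141 / 0.02480 = 24.76 h

25 h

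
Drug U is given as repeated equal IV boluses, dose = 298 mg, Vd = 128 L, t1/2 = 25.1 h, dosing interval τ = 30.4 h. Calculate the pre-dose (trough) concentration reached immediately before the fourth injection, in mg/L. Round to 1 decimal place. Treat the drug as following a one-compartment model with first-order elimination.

1.6 mg/L

C₀ per dose = Dose / Vd = 298 / 128 = 2.328 mg/L
k = ln2 / t½ = 0.693147 / 25.1 = 0.02762 h⁻¹
Fraction remaining after one interval: r = e^(−kτ) = e^(−0.02762 × 30.4) = 0.4319
Before dose 4, 3 doses have been given (aged 1τ, 2τ, 3τ).
C_trough = C₀ × (r + r² + … + r^3) = C₀ × r(1−r^3)/(1−r)
        = 2.328 × 0.4319 × (1 − 0.08057) / (1 − 0.4319) = 1.627 mg/L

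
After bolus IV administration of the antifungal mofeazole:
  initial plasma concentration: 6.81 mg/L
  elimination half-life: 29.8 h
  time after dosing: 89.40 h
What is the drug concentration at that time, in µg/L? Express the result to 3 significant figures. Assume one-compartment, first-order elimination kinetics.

851 µg/L

k = ln2 / t½ = 0.693147 / 29.8 = 0.02326 h⁻¹
t / t½ = 89.40 / 29.8 = 3 half-lives
C = C₀ × (1/2)^3 = 6.810 × 0.1250 = 0.8513 mg/L
Convert: 0.8513 mg/L × 1000 = 851.3 µg/L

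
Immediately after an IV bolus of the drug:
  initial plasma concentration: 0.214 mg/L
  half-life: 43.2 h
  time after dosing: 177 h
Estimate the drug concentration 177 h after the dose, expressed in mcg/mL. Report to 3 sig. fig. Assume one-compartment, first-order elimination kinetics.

0.0125 mcg/mL

k = ln2 / t½ = 0.693147 / 43.2 = 0.01605 h⁻¹
C = C₀ · e^(−k·t) = 0.2140 × e^(−0.01605 × 177)
  = 0.2140 × 0.05838 = 0.01249 mg/L
(0.01249 mg/L = 0.01249 mcg/mL)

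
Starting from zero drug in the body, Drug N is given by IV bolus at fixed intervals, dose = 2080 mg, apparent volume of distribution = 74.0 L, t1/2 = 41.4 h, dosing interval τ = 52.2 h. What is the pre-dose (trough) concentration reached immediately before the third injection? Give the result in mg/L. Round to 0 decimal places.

C₀ per dose = Dose / Vd = 2080 / 74.0 = 28.11 mg/L
k = ln2 / t½ = 0.693147 / 41.4 = 0.01674 h⁻¹
Fraction remaining after one interval: r = e^(−kτ) = e^(−0.01674 × 52.2) = 0.4174
Before dose 3, 2 doses have been given (aged 1τ, 2τ).
C_trough = C₀ × (r + r²) = 28.11 × (0.4174 + 0.1742) = 16.63 mg/L

17 mg/L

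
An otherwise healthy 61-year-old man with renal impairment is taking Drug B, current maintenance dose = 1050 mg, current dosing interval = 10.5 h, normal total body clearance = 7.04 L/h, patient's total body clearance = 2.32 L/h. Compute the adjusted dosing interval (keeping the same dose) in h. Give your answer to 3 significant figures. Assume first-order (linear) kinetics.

31.9 h

To keep the same average steady-state level, dosing rate must scale with clearance.
CL ratio = 2.32 / 7.04 = 0.3295
New interval (same dose) = 10.5 / 0.3295 = 31.87 h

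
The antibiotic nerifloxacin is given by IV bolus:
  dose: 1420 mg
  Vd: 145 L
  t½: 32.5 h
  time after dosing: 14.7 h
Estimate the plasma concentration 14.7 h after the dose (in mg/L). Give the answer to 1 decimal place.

7.2 mg/L

C₀ = Dose / Vd = 1420 / 145 = 9.793 mg/L
k = ln2 / t½ = 0.693147 / 32.5 = 0.02133 h⁻¹
C = C₀ · e^(−k·t) = 9.793 × e^(−0.02133 × 14.7)
  = 9.793 × 0.7308 = 7.157 mg/L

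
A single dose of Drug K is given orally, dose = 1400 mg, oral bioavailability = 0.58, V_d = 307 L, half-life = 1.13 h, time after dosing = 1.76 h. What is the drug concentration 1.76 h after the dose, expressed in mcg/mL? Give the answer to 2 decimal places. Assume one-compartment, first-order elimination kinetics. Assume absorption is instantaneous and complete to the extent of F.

0.90 mcg/mL

Amount reaching circulation = F × Dose = 0.58 × 1400 = 812.0 mg
C₀ = F·Dose / Vd = 812.0 / 307 = 2.645 mg/L
k = ln2 / t½ = 0.693147 / 1.13 = 0.6134 h⁻¹
C = C₀ · e^(−k·t) = 2.645 × e^(−0.6134 × 1.76)
  = 2.645 × 0.3397 = 0.8985 mg/L
(0.8985 mg/L = 0.8985 mcg/mL)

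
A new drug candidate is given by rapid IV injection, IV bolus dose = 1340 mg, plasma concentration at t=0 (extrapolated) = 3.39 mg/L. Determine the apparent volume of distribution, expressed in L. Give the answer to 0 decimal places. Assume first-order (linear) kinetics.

395 L

Vd = Dose / C₀ = 1340 / 3.39 = 395.3 L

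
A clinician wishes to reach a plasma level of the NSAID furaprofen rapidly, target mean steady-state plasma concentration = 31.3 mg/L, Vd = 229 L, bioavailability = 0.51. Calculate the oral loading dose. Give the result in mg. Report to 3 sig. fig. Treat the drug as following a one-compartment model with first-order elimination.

LD = Css × Vd / F = 31.3 × 229 / 0.51 = 14050 mg

14100 mg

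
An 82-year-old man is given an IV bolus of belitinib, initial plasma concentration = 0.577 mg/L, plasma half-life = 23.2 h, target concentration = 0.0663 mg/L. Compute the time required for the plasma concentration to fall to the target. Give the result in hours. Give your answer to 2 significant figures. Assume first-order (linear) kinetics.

k = ln2 / t½ = 0.693147 / 23.2 = 0.02988 h⁻¹
t = ln(C₀ / C) / k = ln(0.5770 / 0.0663) / 0.02988
  = ln(8.703) / 0.02988 = 2.164 / 0.02988 = 72.42 h

72 h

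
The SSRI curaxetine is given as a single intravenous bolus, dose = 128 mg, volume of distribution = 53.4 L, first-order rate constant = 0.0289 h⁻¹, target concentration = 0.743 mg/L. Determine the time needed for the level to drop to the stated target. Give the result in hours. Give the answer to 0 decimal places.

C₀ = Dose / Vd = 128.0 / 53.4 = 2.397 mg/L
t = ln(C₀ / C) / k = ln(2.397 / 0.743) / 0.02890
  = ln(3.226) / 0.02890 = 1.171 / 0.02890 = 40.52 h

41 h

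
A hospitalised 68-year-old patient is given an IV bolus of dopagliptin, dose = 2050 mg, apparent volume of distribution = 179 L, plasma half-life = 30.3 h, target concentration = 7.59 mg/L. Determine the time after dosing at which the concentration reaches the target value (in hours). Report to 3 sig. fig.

C₀ = Dose / Vd = 2050 / 179 = 11.45 mg/L
k = ln2 / t½ = 0.693147 / 30.3 = 0.02288 h⁻¹
t = ln(C₀ / C) / k = ln(11.45 / 7.59) / 0.02288
  = ln(1.509) / 0.02288 = 0.4114 / 0.02288 = 17.98 h

18.0 h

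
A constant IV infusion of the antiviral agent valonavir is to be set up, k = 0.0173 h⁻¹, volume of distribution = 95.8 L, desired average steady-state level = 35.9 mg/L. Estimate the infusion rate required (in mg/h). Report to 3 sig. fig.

59.5 mg/h

CL = k × Vd = 0.01730 × 95.8 = 1.657 L/h
At steady state, infusion rate R₀ = Css × CL = 35.9 × 1.657 = 59.49 mg/h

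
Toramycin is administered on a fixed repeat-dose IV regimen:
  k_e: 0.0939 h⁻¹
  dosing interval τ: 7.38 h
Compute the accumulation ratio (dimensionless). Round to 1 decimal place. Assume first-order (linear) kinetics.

2.0

e^(−kτ) = e^(−0.09390 × 7.38) = 0.5001
Accumulation ratio R = 1 / (1 − e^(−kτ)) = 1 / (1 − 0.5001) = 2.000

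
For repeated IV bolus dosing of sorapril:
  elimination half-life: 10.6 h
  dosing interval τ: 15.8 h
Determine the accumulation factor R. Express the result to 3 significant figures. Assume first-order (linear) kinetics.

k = ln2 / t½ = 0.693147 / 10.6 = 0.06539 h⁻¹
e^(−kτ) = e^(−0.06539 × 15.8) = 0.3559
Accumulation ratio R = 1 / (1 − e^(−kτ)) = 1 / (1 − 0.3559) = 1.553

1.55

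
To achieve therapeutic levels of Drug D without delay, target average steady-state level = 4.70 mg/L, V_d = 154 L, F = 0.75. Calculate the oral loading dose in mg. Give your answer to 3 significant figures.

965 mg

LD = Css × Vd / F = 4.70 × 154 / 0.75 = 965.1 mg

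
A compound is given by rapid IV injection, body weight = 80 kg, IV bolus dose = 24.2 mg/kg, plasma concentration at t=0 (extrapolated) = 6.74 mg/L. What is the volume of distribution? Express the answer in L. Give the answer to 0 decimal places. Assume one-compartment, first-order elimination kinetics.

287 L

Dose = 24.2 × 80 = 1936 mg
Vd = Dose / C₀ = 1936 / 6.74 = 287.2 L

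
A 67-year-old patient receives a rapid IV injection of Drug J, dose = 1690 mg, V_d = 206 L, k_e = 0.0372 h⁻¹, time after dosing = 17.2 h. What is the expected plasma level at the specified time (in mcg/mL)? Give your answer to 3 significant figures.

C₀ = Dose / Vd = 1690 / 206 = 8.204 mg/L
C = C₀ · e^(−k·t) = 8.204 × e^(−0.03720 × 17.2)
  = 8.204 × 0.5274 = 4.327 mg/L
(4.327 mg/L = 4.327 mcg/mL)

4.33 mcg/mL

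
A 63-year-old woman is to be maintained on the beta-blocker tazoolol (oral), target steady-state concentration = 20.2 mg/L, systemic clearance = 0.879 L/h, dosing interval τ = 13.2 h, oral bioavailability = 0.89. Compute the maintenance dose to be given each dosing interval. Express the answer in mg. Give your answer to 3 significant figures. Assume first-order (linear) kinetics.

At steady state, F × (Dose/τ) = Css × CL.
Dose = Css × CL × τ / F = 20.2 × 0.8790 × 13.2 / 0.89 = 263.3 mg

263 mg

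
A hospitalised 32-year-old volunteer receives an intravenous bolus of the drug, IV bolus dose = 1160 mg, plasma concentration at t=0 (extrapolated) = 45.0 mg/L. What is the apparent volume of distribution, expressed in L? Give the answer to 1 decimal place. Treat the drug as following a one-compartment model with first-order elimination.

25.8 L

Vd = Dose / C₀ = 1160 / 45.0 = 25.78 L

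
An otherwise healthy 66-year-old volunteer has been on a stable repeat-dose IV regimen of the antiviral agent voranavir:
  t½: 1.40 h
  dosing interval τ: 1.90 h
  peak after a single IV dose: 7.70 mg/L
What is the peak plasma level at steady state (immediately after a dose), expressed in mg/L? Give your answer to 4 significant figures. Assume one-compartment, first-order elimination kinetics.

12.63 mg/L

k = ln2 / t½ = 0.693147 / 1.40 = 0.4951 h⁻¹
e^(−kτ) = e^(−0.4951 × 1.90) = 0.3904
Accumulation ratio R = 1 / (1 − e^(−kτ)) = 1 / (1 − 0.3904) = 1.640
Steady-state peak = C₀ × R = 7.70 × 1.640 = 12.63 mg/L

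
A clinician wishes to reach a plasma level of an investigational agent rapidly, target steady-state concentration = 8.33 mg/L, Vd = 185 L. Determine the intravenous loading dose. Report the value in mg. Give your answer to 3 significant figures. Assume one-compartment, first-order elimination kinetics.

1540 mg

LD = Css × Vd = 8.33 × 185 = 1541 mg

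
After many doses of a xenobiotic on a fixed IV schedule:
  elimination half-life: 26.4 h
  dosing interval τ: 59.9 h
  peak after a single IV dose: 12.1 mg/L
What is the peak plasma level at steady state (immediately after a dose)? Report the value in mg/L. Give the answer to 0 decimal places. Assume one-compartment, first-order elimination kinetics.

15 mg/L

k = ln2 / t½ = 0.693147 / 26.4 = 0.02626 h⁻¹
e^(−kτ) = e^(−0.02626 × 59.9) = 0.2074
Accumulation ratio R = 1 / (1 − e^(−kτ)) = 1 / (1 − 0.2074) = 1.262
Steady-state peak = C₀ × R = 12.1 × 1.262 = 15.27 mg/L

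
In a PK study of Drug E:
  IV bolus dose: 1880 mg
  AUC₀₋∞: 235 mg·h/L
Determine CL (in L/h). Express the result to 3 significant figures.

8.00 L/h

CL = Dose / AUC = 1880 / 235 = 8.000 L/h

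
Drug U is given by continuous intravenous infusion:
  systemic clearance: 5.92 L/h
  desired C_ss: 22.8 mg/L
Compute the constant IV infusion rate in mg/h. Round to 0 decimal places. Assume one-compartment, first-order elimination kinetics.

135 mg/h

At steady state, infusion rate R₀ = Css × CL = 22.8 × 5.920 = 135.0 mg/h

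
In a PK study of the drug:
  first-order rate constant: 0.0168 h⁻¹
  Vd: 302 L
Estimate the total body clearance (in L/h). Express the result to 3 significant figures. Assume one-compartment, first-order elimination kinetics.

CL = k × Vd = 0.0168 × 302 = 5.074 L/h

5.07 L/h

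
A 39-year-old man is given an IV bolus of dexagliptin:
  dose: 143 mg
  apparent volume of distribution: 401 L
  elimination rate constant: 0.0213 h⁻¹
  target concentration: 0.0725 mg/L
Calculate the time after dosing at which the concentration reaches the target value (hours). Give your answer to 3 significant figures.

74.8 h

C₀ = Dose / Vd = 143.0 / 401 = 0.3566 mg/L
t = ln(C₀ / C) / k = ln(0.3566 / 0.0725) / 0.02130
  = ln(4.919) / 0.02130 = 1.593 / 0.02130 = 74.79 h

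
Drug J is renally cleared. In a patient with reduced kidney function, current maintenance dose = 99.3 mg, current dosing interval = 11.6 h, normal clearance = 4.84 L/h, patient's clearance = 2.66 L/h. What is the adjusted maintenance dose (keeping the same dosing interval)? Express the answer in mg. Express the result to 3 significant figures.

54.6 mg

To keep the same average steady-state level, dosing rate must scale with clearance.
CL ratio = 2.66 / 4.84 = 0.5496
New dose (same interval) = 99.3 × 0.5496 = 54.58 mg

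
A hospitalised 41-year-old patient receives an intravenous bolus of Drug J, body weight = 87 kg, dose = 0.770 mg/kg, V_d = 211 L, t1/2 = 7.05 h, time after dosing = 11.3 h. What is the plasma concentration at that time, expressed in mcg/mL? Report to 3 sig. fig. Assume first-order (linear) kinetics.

0.105 mcg/mL

Total dose = 0.770 × 87 = 66.99 mg
C₀ = Dose / Vd = 66.99 / 211 = 0.3175 mg/L
k = ln2 / t½ = 0.693147 / 7.05 = 0.09832 h⁻¹
C = C₀ · e^(−k·t) = 0.3175 × e^(−0.09832 × 11.3)
  = 0.3175 × 0.3292 = 0.1045 mg/L
(0.1045 mg/L = 0.1045 mcg/mL)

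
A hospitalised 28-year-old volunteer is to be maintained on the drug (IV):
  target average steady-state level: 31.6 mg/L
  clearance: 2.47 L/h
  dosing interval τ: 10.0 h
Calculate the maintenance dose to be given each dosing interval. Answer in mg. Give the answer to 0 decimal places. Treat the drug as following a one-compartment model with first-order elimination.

781 mg

At steady state, Dose/τ = Css × CL.
Dose = Css × CL × τ = 31.6 × 2.470 × 10.0 = 780.5 mg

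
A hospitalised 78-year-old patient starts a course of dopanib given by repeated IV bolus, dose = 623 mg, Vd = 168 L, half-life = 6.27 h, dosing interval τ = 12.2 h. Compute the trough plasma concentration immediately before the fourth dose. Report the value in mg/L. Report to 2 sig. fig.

1.3 mg/L

C₀ per dose = Dose / Vd = 623 / 168 = 3.708 mg/L
k = ln2 / t½ = 0.693147 / 6.27 = 0.1105 h⁻¹
Fraction remaining after one interval: r = e^(−kτ) = e^(−0.1105 × 12.2) = 0.2597
Before dose 4, 3 doses have been given (aged 1τ, 2τ, 3τ).
C_trough = C₀ × (r + r² + … + r^3) = C₀ × r(1−r^3)/(1−r)
        = 3.708 × 0.2597 × (1 − 0.01752) / (1 − 0.2597) = 1.278 mg/L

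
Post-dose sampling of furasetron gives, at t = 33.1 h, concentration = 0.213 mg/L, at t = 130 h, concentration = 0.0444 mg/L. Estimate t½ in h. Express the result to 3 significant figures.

42.8 h

k = ln(C₁/C₂) / (t₂ − t₁) = ln(0.213/0.0444) / (130 − 33.1)
  = 1.568 / 96.90 = 0.01618 h⁻¹
t½ = ln2 / k = 0.693147 / 0.01618 = 42.84 h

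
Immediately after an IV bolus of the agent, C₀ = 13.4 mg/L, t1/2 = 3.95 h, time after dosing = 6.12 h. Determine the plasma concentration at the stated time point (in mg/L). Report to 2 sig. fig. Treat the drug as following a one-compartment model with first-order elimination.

4.6 mg/L

k = ln2 / t½ = 0.693147 / 3.95 = 0.1755 h⁻¹
C = C₀ · e^(−k·t) = 13.40 × e^(−0.1755 × 6.12)
  = 13.40 × 0.3416 = 4.577 mg/L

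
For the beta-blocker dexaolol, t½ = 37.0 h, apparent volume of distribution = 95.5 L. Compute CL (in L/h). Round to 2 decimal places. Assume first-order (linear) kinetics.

k = ln2 / t½ = 0.693147 / 37.0 = 0.01873 h⁻¹
CL = k × Vd = 0.01873 × 95.5 = 1.789 L/h

1.79 L/h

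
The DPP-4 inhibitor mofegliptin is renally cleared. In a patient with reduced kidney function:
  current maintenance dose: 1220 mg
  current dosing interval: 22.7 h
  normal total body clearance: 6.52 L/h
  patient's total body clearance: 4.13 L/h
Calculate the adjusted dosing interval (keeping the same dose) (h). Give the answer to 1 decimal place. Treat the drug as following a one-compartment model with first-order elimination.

35.8 h

To keep the same average steady-state level, dosing rate must scale with clearance.
CL ratio = 4.13 / 6.52 = 0.6334
New interval (same dose) = 22.7 / 0.6334 = 35.84 h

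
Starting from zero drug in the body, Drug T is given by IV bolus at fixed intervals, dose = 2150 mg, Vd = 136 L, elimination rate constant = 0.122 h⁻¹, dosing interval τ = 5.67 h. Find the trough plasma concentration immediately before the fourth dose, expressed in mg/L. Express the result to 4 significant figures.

C₀ per dose = Dose / Vd = 2150 / 136 = 15.81 mg/L
Fraction remaining after one interval: r = e^(−kτ) = e^(−0.1220 × 5.67) = 0.5007
Before dose 4, 3 doses have been given (aged 1τ, 2τ, 3τ).
C_trough = C₀ × (r + r² + … + r^3) = C₀ × r(1−r^3)/(1−r)
        = 15.81 × 0.5007 × (1 − 0.1255) / (1 − 0.5007) = 13.86 mg/L

13.86 mg/L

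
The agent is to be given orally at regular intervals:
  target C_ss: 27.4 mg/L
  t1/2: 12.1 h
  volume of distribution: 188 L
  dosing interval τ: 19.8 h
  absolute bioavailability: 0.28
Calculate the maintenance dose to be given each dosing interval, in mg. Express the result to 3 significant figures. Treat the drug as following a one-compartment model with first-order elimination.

k = ln2 / t½ = 0.693147 / 12.1 = 0.05728 h⁻¹
CL = k × Vd = 0.05728 × 188 = 10.77 L/h
At steady state, F × (Dose/τ) = Css × CL.
Dose = Css × CL × τ / F = 27.4 × 10.77 × 19.8 / 0.28 = 20870 mg

20900 mg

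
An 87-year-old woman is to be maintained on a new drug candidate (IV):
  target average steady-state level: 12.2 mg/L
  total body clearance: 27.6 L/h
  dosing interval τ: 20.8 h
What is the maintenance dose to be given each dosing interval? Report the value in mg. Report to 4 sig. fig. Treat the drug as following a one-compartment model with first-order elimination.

7004 mg

At steady state, Dose/τ = Css × CL.
Dose = Css × CL × τ = 12.2 × 27.60 × 20.8 = 7004 mg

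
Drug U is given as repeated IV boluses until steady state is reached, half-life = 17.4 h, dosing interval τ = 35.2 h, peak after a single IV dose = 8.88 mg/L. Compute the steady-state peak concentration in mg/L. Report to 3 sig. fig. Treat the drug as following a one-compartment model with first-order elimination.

11.8 mg/L

k = ln2 / t½ = 0.693147 / 17.4 = 0.03984 h⁻¹
e^(−kτ) = e^(−0.03984 × 35.2) = 0.2460
Accumulation ratio R = 1 / (1 − e^(−kτ)) = 1 / (1 − 0.2460) = 1.326
Steady-state peak = C₀ × R = 8.88 × 1.326 = 11.77 mg/L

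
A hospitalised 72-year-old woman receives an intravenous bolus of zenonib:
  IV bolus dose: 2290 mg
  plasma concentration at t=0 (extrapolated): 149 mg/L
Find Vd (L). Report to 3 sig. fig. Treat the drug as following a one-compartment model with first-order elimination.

Vd = Dose / C₀ = 2290 / 149 = 15.37 L

15.4 L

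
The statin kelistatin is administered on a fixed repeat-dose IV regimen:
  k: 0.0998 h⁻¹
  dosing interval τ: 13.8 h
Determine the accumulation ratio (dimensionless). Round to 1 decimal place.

1.3

e^(−kτ) = e^(−0.09980 × 13.8) = 0.2523
Accumulation ratio R = 1 / (1 − e^(−kτ)) = 1 / (1 − 0.2523) = 1.337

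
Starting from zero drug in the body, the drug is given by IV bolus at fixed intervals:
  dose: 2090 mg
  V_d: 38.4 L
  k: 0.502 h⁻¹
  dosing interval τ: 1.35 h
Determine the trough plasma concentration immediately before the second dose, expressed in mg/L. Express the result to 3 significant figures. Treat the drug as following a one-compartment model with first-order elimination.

C₀ per dose = Dose / Vd = 2090 / 38.4 = 54.43 mg/L
Fraction remaining after one interval: r = e^(−kτ) = e^(−0.5020 × 1.35) = 0.5078
Before dose 2, 1 dose has been given (aged 1τ).
C_trough = C₀ × r = 54.43 × 0.5078 = 27.64 mg/L

27.6 mg/L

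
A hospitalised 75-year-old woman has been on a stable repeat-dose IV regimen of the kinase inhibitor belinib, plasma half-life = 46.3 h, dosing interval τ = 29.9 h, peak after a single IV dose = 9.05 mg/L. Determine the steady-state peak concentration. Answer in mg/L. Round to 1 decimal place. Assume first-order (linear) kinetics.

25.1 mg/L

k = ln2 / t½ = 0.693147 / 46.3 = 0.01497 h⁻¹
e^(−kτ) = e^(−0.01497 × 29.9) = 0.6392
Accumulation ratio R = 1 / (1 − e^(−kτ)) = 1 / (1 − 0.6392) = 2.772
Steady-state peak = C₀ × R = 9.05 × 2.772 = 25.09 mg/L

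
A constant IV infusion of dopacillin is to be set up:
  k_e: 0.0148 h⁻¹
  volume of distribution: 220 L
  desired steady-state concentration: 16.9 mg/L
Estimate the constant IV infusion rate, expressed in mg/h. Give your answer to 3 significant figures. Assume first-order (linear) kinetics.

55.0 mg/h

CL = k × Vd = 0.01480 × 220 = 3.256 L/h
At steady state, infusion rate R₀ = Css × CL = 16.9 × 3.256 = 55.03 mg/h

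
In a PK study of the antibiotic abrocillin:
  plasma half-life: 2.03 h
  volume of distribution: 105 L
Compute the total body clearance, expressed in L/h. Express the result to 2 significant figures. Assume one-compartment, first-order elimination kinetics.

k = ln2 / t½ = 0.693147 / 2.03 = 0.3415 h⁻¹
CL = k × Vd = 0.3415 × 105 = 35.86 L/h

36 L/h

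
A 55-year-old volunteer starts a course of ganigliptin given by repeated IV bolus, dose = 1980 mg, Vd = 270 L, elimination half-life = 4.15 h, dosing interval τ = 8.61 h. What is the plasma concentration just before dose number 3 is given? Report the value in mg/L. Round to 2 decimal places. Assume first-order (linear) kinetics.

2.15 mg/L

C₀ per dose = Dose / Vd = 1980 / 270 = 7.333 mg/L
k = ln2 / t½ = 0.693147 / 4.15 = 0.1670 h⁻¹
Fraction remaining after one interval: r = e^(−kτ) = e^(−0.1670 × 8.61) = 0.2374
Before dose 3, 2 doses have been given (aged 1τ, 2τ).
C_trough = C₀ × (r + r²) = 7.333 × (0.2374 + 0.05636) = 2.154 mg/L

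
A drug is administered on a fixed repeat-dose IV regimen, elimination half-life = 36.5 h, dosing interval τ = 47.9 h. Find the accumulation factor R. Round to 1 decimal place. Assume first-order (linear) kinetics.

1.7

k = ln2 / t½ = 0.693147 / 36.5 = 0.01899 h⁻¹
e^(−kτ) = e^(−0.01899 × 47.9) = 0.4027
Accumulation ratio R = 1 / (1 − e^(−kτ)) = 1 / (1 − 0.4027) = 1.674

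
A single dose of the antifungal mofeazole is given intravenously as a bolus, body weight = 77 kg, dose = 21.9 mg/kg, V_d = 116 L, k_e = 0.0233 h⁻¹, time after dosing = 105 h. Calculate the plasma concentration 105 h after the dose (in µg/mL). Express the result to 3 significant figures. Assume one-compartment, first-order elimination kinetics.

1.26 µg/mL

Total dose = 21.9 × 77 = 1686 mg
C₀ = Dose / Vd = 1686 / 116 = 14.53 mg/L
C = C₀ · e^(−k·t) = 14.53 × e^(−0.02330 × 105)
  = 14.53 × 0.08660 = 1.258 mg/L
(1.258 mg/L = 1.258 µg/mL)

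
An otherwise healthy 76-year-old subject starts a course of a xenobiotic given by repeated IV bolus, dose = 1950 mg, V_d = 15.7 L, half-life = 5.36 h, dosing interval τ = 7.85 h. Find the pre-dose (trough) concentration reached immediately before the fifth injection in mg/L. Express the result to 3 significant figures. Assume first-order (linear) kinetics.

69.4 mg/L

C₀ per dose = Dose / Vd = 1950 / 15.7 = 124.2 mg/L
k = ln2 / t½ = 0.693147 / 5.36 = 0.1293 h⁻¹
Fraction remaining after one interval: r = e^(−kτ) = e^(−0.1293 × 7.85) = 0.3624
Before dose 5, 4 doses have been given (aged 1τ, 2τ, 3τ, 4τ).
C_trough = C₀ × (r + r² + … + r^4) = C₀ × r(1−r^4)/(1−r)
        = 124.2 × 0.3624 × (1 − 0.01725) / (1 − 0.3624) = 69.38 mg/L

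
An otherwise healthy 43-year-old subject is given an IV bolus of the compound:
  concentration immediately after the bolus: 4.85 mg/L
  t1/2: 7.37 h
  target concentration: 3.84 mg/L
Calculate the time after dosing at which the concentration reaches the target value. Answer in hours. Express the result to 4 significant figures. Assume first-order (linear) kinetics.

2.483 h

k = ln2 / t½ = 0.693147 / 7.37 = 0.09405 h⁻¹
t = ln(C₀ / C) / k = ln(4.850 / 3.84) / 0.09405
  = ln(1.263) / 0.09405 = 0.2335 / 0.09405 = 2.483 h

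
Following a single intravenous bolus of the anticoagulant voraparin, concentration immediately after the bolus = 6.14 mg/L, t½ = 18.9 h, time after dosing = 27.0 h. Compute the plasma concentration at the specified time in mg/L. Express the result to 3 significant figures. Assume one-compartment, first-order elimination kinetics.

k = ln2 / t½ = 0.693147 / 18.9 = 0.03667 h⁻¹
C = C₀ · e^(−k·t) = 6.140 × e^(−0.03667 × 27.0)
  = 6.140 × 0.3715 = 2.281 mg/L

2.28 mg/L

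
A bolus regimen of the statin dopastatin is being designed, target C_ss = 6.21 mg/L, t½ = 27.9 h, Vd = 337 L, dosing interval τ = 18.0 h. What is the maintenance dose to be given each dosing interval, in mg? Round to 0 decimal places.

k = ln2 / t½ = 0.693147 / 27.9 = 0.02484 h⁻¹
CL = k × Vd = 0.02484 × 337 = 8.371 L/h
At steady state, Dose/τ = Css × CL.
Dose = Css × CL × τ = 6.21 × 8.371 × 18.0 = 935.7 mg

936 mg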